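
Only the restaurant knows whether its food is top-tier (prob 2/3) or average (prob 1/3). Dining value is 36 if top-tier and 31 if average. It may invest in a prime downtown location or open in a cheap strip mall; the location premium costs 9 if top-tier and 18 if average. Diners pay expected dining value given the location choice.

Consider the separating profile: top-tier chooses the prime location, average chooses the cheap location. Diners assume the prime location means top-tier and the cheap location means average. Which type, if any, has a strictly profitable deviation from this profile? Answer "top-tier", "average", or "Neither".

The prime location pays 36; the cheap location pays 31.
top-tier: assigned the prime location, nets 36 − 9 = 27; deviating to the cheap location nets 31.
average: assigned the cheap location, nets 31; deviating to the prime location nets 36 − 18 = 18.
The top-tier type gains 4 by deviating.

top-tier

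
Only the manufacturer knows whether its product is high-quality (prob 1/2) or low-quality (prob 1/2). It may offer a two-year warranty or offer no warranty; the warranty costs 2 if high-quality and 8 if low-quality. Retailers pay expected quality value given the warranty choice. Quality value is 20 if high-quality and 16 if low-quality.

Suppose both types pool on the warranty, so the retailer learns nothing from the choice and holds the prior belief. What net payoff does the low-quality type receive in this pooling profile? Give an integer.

10

Pooled price = 1/2·20 + 1/2·16 = 18.
low-quality pays cost 8 for the warranty, so net payoff = 18 − 8 = 10.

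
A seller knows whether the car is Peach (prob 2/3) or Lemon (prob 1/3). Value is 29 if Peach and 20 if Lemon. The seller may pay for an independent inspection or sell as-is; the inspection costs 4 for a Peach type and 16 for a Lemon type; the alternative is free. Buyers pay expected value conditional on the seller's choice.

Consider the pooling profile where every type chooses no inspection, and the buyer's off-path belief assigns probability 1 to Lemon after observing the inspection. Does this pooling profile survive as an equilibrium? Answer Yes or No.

On path, the buyer holds the prior and pays 2/3·29 + 1/3·20 = 26. Off path (the inspection), believing Lemon, it pays 20.
Peach: no inspection nets 26; the inspection nets 20 − 4 = 16. Peach stays.
Lemon: no inspection nets 26; the inspection nets 20 − 16 = 4. Lemon stays.
No type deviates, so pooling is sustained.

Yes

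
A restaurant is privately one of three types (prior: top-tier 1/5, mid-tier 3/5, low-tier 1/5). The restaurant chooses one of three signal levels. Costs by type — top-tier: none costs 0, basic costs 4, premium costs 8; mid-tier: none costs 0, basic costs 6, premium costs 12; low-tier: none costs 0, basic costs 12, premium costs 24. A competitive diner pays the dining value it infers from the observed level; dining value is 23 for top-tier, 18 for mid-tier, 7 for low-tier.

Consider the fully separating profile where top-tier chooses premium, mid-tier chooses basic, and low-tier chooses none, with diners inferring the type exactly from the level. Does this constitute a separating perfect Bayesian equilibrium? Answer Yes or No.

Yes

Separating price premiums: premium → 23, basic → 18, none → 7.
top-tier (assigned premium): none: 7 − 0 = 7; basic: 18 − 4 = 14; premium: 23 − 8 = 15. top-tier stays.
mid-tier (assigned basic): none: 7 − 0 = 7; basic: 18 − 6 = 12; premium: 23 − 12 = 11. mid-tier stays.
low-tier (assigned none): none: 7 − 0 = 7; basic: 18 − 12 = 6; premium: 23 − 24 = -1. low-tier stays.
Every type prefers its assigned level; separation holds.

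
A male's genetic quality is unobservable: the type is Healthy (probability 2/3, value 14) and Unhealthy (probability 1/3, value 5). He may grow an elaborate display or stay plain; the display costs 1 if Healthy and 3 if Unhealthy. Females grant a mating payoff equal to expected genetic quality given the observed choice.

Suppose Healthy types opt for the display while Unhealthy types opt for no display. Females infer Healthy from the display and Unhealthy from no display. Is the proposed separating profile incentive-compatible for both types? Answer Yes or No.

No

Under these beliefs, the display earns mating payoff 14 and no display earns mating payoff 5.
Healthy: the display nets 14 − 1 = 13; no display nets 5. Healthy prefers the display.
Unhealthy: the display nets 14 − 3 = 11; no display nets 5. Unhealthy would deviate to the display.
Unhealthy has a profitable deviation, so the profile is not an equilibrium.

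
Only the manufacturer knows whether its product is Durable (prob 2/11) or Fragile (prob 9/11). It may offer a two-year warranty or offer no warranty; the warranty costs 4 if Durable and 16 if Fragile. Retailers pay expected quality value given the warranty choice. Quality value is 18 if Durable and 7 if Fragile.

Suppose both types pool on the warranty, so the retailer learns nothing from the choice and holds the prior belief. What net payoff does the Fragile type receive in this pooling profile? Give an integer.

Pooled price = 2/11·18 + 9/11·7 = 9.
Fragile pays cost 16 for the warranty, so net payoff = 9 − 16 = -7.

-7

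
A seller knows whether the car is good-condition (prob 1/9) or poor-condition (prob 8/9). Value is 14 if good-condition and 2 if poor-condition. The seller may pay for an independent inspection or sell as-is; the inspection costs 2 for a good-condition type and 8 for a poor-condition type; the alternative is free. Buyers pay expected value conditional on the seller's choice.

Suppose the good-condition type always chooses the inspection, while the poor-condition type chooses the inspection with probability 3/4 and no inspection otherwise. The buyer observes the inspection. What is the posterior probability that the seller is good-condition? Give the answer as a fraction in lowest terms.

P(the inspection) = (1/9)·1 + (8/9)·(3/4) = 7/9.
By Bayes' rule, P(good-condition | the inspection) = (1/9) / (7/9) = 1/7.

1/7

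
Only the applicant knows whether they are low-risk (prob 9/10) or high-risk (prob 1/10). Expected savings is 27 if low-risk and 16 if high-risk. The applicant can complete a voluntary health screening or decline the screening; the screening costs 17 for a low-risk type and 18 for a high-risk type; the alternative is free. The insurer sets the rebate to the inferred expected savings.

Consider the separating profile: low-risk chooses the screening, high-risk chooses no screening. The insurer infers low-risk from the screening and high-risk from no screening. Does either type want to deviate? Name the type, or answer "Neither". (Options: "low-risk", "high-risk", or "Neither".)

The screening pays 27; no screening pays 16.
low-risk: assigned the screening, nets 27 − 17 = 10; deviating to no screening nets 16.
high-risk: assigned no screening, nets 16; deviating to the screening nets 27 − 18 = 9.
The low-risk type gains 6 by deviating.

low-risk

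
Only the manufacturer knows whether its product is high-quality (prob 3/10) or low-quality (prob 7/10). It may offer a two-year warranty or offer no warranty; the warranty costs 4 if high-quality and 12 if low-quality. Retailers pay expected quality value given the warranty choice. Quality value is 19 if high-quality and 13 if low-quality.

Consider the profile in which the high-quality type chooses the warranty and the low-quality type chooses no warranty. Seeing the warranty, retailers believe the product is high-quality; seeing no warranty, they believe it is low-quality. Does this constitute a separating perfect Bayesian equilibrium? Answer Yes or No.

Under these beliefs, the warranty earns price 19 and no warranty earns price 13.
high-quality: the warranty nets 19 − 4 = 15; no warranty nets 13. high-quality prefers the warranty.
low-quality: the warranty nets 19 − 12 = 7; no warranty nets 13. low-quality prefers no warranty.
Neither type deviates, so the separating profile is an equilibrium.

Yes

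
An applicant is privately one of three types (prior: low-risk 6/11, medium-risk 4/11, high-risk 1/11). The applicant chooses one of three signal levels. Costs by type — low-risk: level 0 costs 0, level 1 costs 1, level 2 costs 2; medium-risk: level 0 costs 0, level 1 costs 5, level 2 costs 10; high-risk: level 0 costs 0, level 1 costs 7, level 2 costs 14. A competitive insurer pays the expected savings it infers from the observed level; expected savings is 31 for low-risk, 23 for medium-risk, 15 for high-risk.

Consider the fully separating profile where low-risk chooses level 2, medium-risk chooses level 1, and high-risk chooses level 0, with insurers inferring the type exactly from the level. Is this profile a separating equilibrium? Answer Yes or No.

No

Separating rebates: level 2 → 31, level 1 → 23, level 0 → 15.
low-risk (assigned level 2): level 0: 15 − 0 = 15; level 1: 23 − 1 = 22; level 2: 31 − 2 = 29. low-risk stays.
medium-risk (assigned level 1): level 0: 15 − 0 = 15; level 1: 23 − 5 = 18; level 2: 31 − 10 = 21. medium-risk prefers level 2.
high-risk (assigned level 0): level 0: 15 − 0 = 15; level 1: 23 − 7 = 16; level 2: 31 − 14 = 17. high-risk prefers level 2.
At least one type deviates; the separating profile fails.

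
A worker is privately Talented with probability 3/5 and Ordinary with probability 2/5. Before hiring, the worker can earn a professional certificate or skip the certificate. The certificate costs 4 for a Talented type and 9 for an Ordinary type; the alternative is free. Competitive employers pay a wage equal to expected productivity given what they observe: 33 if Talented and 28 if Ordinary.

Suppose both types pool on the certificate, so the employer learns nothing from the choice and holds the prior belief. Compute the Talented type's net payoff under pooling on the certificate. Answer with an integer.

Pooled wage = 3/5·33 + 2/5·28 = 31.
Talented pays cost 4 for the certificate, so net payoff = 31 − 4 = 27.

27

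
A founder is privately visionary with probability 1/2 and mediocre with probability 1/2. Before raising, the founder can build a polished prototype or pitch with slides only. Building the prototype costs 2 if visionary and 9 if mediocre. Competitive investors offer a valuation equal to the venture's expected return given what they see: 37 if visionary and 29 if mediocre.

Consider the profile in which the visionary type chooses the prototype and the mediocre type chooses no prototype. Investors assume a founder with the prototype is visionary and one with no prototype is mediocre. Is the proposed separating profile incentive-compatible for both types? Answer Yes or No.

Under these beliefs, the prototype earns valuation 37 and no prototype earns valuation 29.
visionary: the prototype nets 37 − 2 = 35; no prototype nets 29. visionary prefers the prototype.
mediocre: the prototype nets 37 − 9 = 28; no prototype nets 29. mediocre prefers no prototype.
Neither type deviates, so the separating profile is an equilibrium.

Yes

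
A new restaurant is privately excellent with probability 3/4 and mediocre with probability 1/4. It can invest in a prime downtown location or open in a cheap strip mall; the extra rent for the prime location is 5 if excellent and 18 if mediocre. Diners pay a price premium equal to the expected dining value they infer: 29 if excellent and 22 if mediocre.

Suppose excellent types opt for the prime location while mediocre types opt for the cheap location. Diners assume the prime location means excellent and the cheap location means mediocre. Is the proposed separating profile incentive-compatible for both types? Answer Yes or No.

Yes

Under these beliefs, the prime location earns price premium 29 and the cheap location earns price premium 22.
excellent: the prime location nets 29 − 5 = 24; the cheap location nets 22. excellent prefers the prime location.
mediocre: the prime location nets 29 − 18 = 11; the cheap location nets 22. mediocre prefers the cheap location.
Neither type deviates, so the separating profile is an equilibrium.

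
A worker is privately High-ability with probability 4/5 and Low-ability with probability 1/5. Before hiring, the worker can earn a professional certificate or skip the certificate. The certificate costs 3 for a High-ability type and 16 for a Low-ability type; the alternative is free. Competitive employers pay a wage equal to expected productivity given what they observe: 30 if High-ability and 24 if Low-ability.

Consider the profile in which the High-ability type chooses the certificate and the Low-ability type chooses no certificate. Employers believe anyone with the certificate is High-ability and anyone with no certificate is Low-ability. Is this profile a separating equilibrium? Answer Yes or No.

Under these beliefs, the certificate earns wage 30 and no certificate earns wage 24.
High-ability: the certificate nets 30 − 3 = 27; no certificate nets 24. High-ability prefers the certificate.
Low-ability: the certificate nets 30 − 16 = 14; no certificate nets 24. Low-ability prefers no certificate.
Neither type deviates, so the separating profile is an equilibrium.

Yes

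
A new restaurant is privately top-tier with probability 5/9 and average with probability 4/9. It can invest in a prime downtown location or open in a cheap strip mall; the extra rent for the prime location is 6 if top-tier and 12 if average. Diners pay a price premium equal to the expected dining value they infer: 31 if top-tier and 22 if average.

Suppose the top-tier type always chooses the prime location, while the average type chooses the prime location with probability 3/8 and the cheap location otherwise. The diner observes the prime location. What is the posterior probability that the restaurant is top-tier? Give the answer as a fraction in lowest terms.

P(the prime location) = (5/9)·1 + (4/9)·(3/8) = 13/18.
By Bayes' rule, P(top-tier | the prime location) = (5/9) / (13/18) = 10/13.

10/13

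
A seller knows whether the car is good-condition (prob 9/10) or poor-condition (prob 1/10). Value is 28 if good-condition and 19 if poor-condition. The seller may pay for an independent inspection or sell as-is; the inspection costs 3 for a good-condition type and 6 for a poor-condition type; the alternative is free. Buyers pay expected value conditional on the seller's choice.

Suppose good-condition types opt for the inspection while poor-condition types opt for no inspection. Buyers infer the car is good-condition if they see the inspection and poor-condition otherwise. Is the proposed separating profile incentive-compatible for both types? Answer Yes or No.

No

Under these beliefs, the inspection earns price 28 and no inspection earns price 19.
good-condition: the inspection nets 28 − 3 = 25; no inspection nets 19. good-condition prefers the inspection.
poor-condition: the inspection nets 28 − 6 = 22; no inspection nets 19. poor-condition would deviate to the inspection.
poor-condition has a profitable deviation, so the profile is not an equilibrium.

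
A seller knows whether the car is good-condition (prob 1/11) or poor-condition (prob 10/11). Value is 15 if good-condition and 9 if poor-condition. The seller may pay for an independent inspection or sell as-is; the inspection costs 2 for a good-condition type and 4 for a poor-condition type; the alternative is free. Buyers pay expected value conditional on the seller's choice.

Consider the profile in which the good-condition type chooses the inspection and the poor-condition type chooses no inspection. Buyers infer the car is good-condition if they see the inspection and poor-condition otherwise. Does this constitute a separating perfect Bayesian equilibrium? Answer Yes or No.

No

Under these beliefs, the inspection earns price 15 and no inspection earns price 9.
good-condition: the inspection nets 15 − 2 = 13; no inspection nets 9. good-condition prefers the inspection.
poor-condition: the inspection nets 15 − 4 = 11; no inspection nets 9. poor-condition would deviate to the inspection.
poor-condition has a profitable deviation, so the profile is not an equilibrium.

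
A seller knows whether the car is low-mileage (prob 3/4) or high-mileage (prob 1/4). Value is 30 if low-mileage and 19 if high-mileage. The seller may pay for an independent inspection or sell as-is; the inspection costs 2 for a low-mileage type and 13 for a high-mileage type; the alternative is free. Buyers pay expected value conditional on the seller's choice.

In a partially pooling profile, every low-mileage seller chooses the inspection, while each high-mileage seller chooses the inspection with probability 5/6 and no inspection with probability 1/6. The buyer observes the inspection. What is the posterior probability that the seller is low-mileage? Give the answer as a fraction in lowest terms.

18/23

P(the inspection) = (3/4)·1 + (1/4)·(5/6) = 23/24.
By Bayes' rule, P(low-mileage | the inspection) = (3/4) / (23/24) = 18/23.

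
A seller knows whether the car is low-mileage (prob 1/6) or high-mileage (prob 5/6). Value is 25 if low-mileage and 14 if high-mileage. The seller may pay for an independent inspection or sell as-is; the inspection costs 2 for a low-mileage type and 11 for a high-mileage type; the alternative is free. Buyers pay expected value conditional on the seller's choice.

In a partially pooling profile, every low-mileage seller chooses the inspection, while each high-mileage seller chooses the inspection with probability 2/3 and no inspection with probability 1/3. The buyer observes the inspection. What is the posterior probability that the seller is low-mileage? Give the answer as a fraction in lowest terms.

3/13

P(the inspection) = (1/6)·1 + (5/6)·(2/3) = 13/18.
By Bayes' rule, P(low-mileage | the inspection) = (1/6) / (13/18) = 3/13.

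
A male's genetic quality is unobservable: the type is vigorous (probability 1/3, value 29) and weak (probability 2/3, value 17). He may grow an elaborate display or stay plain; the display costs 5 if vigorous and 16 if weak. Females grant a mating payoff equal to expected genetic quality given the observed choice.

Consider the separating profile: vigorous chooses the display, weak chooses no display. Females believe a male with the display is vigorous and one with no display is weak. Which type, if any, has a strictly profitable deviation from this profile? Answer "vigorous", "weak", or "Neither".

Neither

The display pays 29; no display pays 17.
vigorous: assigned the display, nets 29 − 5 = 24; deviating to no display nets 17.
weak: assigned no display, nets 17; deviating to the display nets 29 − 16 = 13.
Both types strictly prefer their assigned action; no profitable deviation.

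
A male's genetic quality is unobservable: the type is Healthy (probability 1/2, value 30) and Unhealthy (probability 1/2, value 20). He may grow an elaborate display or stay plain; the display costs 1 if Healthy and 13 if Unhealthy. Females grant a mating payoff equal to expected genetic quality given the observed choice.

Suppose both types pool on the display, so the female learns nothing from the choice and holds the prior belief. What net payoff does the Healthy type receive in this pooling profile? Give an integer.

Pooled mating payoff = 1/2·30 + 1/2·20 = 25.
Healthy pays cost 1 for the display, so net payoff = 25 − 1 = 24.

24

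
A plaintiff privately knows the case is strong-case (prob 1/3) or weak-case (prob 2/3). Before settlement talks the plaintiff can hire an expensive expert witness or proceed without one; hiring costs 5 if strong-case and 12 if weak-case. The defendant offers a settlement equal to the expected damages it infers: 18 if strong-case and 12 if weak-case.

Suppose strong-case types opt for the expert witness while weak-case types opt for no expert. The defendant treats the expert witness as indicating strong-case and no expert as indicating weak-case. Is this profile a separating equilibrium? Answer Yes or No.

Yes

Under these beliefs, the expert witness earns settlement 18 and no expert earns settlement 12.
strong-case: the expert witness nets 18 − 5 = 13; no expert nets 12. strong-case prefers the expert witness.
weak-case: the expert witness nets 18 − 12 = 6; no expert nets 12. weak-case prefers no expert.
Neither type deviates, so the separating profile is an equilibrium.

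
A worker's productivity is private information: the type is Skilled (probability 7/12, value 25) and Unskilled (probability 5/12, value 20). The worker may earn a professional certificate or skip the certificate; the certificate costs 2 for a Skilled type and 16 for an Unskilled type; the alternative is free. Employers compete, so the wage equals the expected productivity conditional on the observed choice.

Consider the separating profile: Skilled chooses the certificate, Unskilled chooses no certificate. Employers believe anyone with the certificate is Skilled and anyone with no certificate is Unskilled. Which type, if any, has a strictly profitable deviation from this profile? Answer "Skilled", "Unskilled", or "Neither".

The certificate pays 25; no certificate pays 20.
Skilled: assigned the certificate, nets 25 − 2 = 23; deviating to no certificate nets 20.
Unskilled: assigned no certificate, nets 20; deviating to the certificate nets 25 − 16 = 9.
Both types strictly prefer their assigned action; no profitable deviation.

Neither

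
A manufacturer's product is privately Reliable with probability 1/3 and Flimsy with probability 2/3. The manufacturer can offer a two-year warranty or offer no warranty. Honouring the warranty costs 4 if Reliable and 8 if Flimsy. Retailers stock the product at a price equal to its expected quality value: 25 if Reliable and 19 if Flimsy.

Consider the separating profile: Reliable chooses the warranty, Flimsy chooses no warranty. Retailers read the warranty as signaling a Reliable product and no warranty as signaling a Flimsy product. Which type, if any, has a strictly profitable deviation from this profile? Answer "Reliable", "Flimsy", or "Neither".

Neither

The warranty pays 25; no warranty pays 19.
Reliable: assigned the warranty, nets 25 − 4 = 21; deviating to no warranty nets 19.
Flimsy: assigned no warranty, nets 19; deviating to the warranty nets 25 − 8 = 17.
Both types strictly prefer their assigned action; no profitable deviation.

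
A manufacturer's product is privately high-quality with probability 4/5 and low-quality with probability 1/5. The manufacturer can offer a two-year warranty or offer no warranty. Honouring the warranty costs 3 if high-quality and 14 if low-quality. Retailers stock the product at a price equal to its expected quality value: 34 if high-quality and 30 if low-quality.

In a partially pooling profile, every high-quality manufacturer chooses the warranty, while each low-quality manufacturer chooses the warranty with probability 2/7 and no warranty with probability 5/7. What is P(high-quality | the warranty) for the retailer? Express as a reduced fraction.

14/15

P(the warranty) = (4/5)·1 + (1/5)·(2/7) = 6/7.
By Bayes' rule, P(high-quality | the warranty) = (4/5) / (6/7) = 14/15.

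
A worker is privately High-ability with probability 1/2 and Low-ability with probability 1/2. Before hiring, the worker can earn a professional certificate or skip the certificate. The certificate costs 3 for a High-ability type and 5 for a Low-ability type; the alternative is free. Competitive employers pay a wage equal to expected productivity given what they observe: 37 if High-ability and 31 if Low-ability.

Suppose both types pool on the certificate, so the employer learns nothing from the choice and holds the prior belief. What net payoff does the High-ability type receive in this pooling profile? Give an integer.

31

Pooled wage = 1/2·37 + 1/2·31 = 34.
High-ability pays cost 3 for the certificate, so net payoff = 34 − 3 = 31.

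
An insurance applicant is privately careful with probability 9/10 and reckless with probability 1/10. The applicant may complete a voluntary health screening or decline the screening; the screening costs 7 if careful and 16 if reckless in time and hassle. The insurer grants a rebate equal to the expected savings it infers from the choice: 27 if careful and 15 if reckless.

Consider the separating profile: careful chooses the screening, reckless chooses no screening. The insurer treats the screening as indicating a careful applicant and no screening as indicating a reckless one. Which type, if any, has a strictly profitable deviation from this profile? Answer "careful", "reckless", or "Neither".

Neither

The screening pays 27; no screening pays 15.
careful: assigned the screening, nets 27 − 7 = 20; deviating to no screening nets 15.
reckless: assigned no screening, nets 15; deviating to the screening nets 27 − 16 = 11.
Both types strictly prefer their assigned action; no profitable deviation.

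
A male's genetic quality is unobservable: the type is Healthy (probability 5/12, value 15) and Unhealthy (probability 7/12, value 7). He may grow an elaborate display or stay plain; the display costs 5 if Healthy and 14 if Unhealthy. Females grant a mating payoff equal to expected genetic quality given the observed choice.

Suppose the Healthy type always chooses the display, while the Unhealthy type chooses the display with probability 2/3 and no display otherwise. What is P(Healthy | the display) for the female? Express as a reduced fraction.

P(the display) = (5/12)·1 + (7/12)·(2/3) = 29/36.
By Bayes' rule, P(Healthy | the display) = (5/12) / (29/36) = 15/29.

15/29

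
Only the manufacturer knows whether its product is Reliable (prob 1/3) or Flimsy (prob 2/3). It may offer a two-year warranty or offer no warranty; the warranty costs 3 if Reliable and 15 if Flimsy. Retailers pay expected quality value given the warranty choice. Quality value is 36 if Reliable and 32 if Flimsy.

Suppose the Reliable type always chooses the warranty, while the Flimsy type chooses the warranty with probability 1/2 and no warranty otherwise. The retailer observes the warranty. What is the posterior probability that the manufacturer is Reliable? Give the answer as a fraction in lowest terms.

1/2

P(the warranty) = (1/3)·1 + (2/3)·(1/2) = 2/3.
By Bayes' rule, P(Reliable | the warranty) = (1/3) / (2/3) = 1/2.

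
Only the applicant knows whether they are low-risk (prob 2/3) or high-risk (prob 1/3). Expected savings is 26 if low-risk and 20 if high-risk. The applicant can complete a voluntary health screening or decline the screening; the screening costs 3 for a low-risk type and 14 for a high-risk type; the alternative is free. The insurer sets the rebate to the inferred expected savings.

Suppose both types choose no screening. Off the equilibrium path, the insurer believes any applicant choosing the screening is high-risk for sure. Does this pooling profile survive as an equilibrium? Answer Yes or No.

Yes

On path, the insurer holds the prior and pays 2/3·26 + 1/3·20 = 24. Off path (the screening), believing high-risk, it pays 20.
low-risk: no screening nets 24; the screening nets 20 − 3 = 17. low-risk stays.
high-risk: no screening nets 24; the screening nets 20 − 14 = 6. high-risk stays.
No type deviates, so pooling is sustained.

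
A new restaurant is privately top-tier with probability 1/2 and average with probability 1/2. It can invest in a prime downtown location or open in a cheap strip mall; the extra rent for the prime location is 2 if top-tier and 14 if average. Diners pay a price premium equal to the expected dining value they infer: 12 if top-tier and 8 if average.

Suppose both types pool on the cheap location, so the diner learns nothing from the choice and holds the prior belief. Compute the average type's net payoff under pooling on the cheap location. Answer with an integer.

Pooled price premium = 1/2·12 + 1/2·8 = 10.
average pays no cost for the cheap location, so net payoff = 10.

10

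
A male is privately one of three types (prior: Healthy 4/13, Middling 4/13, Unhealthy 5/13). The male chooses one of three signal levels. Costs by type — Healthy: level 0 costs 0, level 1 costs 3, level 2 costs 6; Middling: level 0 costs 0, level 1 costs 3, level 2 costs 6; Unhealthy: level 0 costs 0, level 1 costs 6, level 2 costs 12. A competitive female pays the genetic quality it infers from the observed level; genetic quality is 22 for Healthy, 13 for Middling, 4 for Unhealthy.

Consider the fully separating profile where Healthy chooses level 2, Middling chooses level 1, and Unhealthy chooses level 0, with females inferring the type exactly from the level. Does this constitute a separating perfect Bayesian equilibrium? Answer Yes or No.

Separating mating payoffs: level 2 → 22, level 1 → 13, level 0 → 4.
Healthy (assigned level 2): level 0: 4 − 0 = 4; level 1: 13 − 3 = 10; level 2: 22 − 6 = 16. Healthy stays.
Middling (assigned level 1): level 0: 4 − 0 = 4; level 1: 13 − 3 = 10; level 2: 22 − 6 = 16. Middling prefers level 2.
Unhealthy (assigned level 0): level 0: 4 − 0 = 4; level 1: 13 − 6 = 7; level 2: 22 − 12 = 10. Unhealthy prefers level 2.
At least one type deviates; the separating profile fails.

No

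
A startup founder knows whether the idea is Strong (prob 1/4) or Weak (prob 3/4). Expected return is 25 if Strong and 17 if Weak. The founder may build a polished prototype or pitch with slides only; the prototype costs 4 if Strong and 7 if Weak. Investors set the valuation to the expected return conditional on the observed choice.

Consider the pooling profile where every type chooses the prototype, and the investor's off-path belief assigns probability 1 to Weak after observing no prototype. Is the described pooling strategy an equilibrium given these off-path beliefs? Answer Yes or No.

On path, the investor holds the prior and pays 1/4·25 + 3/4·17 = 19. Off path (no prototype), believing Weak, it pays 17.
Strong: the prototype nets 19 − 4 = 15; no prototype nets 17. Strong would deviate.
Weak: the prototype nets 19 − 7 = 12; no prototype nets 17. Weak would deviate.
A type deviates, so pooling fails.

No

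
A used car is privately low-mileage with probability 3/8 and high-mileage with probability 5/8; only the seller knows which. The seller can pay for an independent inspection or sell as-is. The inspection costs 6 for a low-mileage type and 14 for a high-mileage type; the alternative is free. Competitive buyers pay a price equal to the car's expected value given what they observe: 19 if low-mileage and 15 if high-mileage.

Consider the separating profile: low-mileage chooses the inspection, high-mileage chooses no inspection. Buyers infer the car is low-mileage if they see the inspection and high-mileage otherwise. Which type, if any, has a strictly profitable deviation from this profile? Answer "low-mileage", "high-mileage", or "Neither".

low-mileage

The inspection pays 19; no inspection pays 15.
low-mileage: assigned the inspection, nets 19 − 6 = 13; deviating to no inspection nets 15.
high-mileage: assigned no inspection, nets 15; deviating to the inspection nets 19 − 14 = 5.
The low-mileage type gains 2 by deviating.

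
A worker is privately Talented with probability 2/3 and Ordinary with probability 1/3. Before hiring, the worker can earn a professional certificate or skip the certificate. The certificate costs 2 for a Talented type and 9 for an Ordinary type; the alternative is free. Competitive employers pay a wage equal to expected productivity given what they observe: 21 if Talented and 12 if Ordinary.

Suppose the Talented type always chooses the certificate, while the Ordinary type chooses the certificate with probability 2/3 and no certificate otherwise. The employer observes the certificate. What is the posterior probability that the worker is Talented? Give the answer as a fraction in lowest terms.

3/4

P(the certificate) = (2/3)·1 + (1/3)·(2/3) = 8/9.
By Bayes' rule, P(Talented | the certificate) = (2/3) / (8/9) = 3/4.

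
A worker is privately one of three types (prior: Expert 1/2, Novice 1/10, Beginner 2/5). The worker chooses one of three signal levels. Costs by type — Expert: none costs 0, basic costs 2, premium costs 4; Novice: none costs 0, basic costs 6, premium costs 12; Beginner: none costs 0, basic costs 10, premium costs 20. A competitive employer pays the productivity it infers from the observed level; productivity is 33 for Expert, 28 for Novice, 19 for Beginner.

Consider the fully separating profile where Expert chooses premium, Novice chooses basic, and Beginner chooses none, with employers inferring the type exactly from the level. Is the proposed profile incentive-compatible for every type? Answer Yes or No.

Separating wages: premium → 33, basic → 28, none → 19.
Expert (assigned premium): none: 19 − 0 = 19; basic: 28 − 2 = 26; premium: 33 − 4 = 29. Expert stays.
Novice (assigned basic): none: 19 − 0 = 19; basic: 28 − 6 = 22; premium: 33 − 12 = 21. Novice stays.
Beginner (assigned none): none: 19 − 0 = 19; basic: 28 − 10 = 18; premium: 33 − 20 = 13. Beginner stays.
Every type prefers its assigned level; separation holds.

Yes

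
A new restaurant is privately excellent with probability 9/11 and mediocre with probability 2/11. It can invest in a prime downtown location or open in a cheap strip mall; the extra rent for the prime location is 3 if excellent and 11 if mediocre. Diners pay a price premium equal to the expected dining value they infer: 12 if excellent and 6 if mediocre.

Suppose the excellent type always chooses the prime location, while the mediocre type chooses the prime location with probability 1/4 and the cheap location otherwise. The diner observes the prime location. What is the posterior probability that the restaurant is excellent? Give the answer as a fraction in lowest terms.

18/19

P(the prime location) = (9/11)·1 + (2/11)·(1/4) = 19/22.
By Bayes' rule, P(excellent | the prime location) = (9/11) / (19/22) = 18/19.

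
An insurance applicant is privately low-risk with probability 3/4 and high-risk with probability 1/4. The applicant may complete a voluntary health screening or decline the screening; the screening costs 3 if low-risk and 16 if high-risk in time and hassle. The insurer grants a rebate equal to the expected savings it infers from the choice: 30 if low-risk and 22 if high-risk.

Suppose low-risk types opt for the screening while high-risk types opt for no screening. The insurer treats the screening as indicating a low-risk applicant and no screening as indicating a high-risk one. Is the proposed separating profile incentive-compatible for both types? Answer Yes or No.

Yes

Under these beliefs, the screening earns rebate 30 and no screening earns rebate 22.
low-risk: the screening nets 30 − 3 = 27; no screening nets 22. low-risk prefers the screening.
high-risk: the screening nets 30 − 16 = 14; no screening nets 22. high-risk prefers no screening.
Neither type deviates, so the separating profile is an equilibrium.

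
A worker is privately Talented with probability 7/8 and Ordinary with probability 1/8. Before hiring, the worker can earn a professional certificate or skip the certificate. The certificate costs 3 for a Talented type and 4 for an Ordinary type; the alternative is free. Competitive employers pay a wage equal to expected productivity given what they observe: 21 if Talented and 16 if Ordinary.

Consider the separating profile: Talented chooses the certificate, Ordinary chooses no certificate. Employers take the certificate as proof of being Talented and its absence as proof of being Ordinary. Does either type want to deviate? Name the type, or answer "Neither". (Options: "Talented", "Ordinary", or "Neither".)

The certificate pays 21; no certificate pays 16.
Talented: assigned the certificate, nets 21 − 3 = 18; deviating to no certificate nets 16.
Ordinary: assigned no certificate, nets 16; deviating to the certificate nets 21 − 4 = 17.
The Ordinary type gains 1 by deviating.

Ordinary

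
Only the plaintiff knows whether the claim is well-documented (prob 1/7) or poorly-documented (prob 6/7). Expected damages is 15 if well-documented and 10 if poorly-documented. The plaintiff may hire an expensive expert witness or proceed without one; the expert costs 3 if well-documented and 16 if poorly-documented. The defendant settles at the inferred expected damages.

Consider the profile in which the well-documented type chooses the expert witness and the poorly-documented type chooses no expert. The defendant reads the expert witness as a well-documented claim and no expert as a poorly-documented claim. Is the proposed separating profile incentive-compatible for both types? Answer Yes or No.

Yes

Under these beliefs, the expert witness earns settlement 15 and no expert earns settlement 10.
well-documented: the expert witness nets 15 − 3 = 12; no expert nets 10. well-documented prefers the expert witness.
poorly-documented: the expert witness nets 15 − 16 = -1; no expert nets 10. poorly-documented prefers no expert.
Neither type deviates, so the separating profile is an equilibrium.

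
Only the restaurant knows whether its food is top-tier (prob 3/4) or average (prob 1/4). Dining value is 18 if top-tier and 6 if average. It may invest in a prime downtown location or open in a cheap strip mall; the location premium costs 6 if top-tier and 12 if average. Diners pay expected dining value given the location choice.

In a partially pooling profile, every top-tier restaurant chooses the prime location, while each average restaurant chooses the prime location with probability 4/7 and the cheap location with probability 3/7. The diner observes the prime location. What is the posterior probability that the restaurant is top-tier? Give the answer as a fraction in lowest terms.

21/25

P(the prime location) = (3/4)·1 + (1/4)·(4/7) = 25/28.
By Bayes' rule, P(top-tier | the prime location) = (3/4) / (25/28) = 21/25.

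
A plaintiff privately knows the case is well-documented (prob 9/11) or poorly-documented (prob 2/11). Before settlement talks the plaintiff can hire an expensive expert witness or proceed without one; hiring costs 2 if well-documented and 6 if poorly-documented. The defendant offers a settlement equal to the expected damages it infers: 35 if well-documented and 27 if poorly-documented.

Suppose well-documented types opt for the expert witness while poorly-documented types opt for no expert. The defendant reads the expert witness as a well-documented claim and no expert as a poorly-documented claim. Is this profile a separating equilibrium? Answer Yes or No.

No

Under these beliefs, the expert witness earns settlement 35 and no expert earns settlement 27.
well-documented: the expert witness nets 35 − 2 = 33; no expert nets 27. well-documented prefers the expert witness.
poorly-documented: the expert witness nets 35 − 6 = 29; no expert nets 27. poorly-documented would deviate to the expert witness.
poorly-documented has a profitable deviation, so the profile is not an equilibrium.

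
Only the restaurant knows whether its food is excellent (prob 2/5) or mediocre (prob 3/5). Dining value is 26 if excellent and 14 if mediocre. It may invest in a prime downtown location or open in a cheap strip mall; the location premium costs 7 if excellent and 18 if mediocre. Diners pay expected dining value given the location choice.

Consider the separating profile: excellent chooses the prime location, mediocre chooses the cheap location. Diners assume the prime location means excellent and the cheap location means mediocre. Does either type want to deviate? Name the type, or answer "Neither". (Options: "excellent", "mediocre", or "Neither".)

Neither

The prime location pays 26; the cheap location pays 14.
excellent: assigned the prime location, nets 26 − 7 = 19; deviating to the cheap location nets 14.
mediocre: assigned the cheap location, nets 14; deviating to the prime location nets 26 − 18 = 8.
Both types strictly prefer their assigned action; no profitable deviation.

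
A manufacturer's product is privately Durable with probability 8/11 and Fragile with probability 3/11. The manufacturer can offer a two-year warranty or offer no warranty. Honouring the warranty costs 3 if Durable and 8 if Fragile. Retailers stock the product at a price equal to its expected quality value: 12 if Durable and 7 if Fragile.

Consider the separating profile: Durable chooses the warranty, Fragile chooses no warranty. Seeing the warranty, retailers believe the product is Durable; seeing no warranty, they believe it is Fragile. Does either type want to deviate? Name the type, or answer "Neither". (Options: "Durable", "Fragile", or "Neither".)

The warranty pays 12; no warranty pays 7.
Durable: assigned the warranty, nets 12 − 3 = 9; deviating to no warranty nets 7.
Fragile: assigned no warranty, nets 7; deviating to the warranty nets 12 − 8 = 4.
Both types strictly prefer their assigned action; no profitable deviation.

Neither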